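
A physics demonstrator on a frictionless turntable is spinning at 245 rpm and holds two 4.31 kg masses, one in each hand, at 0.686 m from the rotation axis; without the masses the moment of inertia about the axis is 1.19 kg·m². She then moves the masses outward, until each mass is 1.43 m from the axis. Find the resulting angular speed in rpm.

No external torque acts about the spin axis, so angular momentum is conserved.
I₁ = 1.19 + 2(4.31)(0.686)² = 5.247 kg·m²; I₂ = 1.19 + 2(4.31)(1.43)² = 18.82 kg·m².
ω₂ = I₁ω₁ / I₂ = (5.247)(245 rpm) / (18.82) = 68.31 rpm.

ω₂ ≈ 68.3 rpm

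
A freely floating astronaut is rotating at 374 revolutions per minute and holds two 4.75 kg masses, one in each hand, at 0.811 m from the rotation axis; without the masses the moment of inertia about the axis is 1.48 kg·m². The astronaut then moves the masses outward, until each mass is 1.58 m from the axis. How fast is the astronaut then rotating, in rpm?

Angular momentum about the spin axis is conserved since the torque about it is zero.
I₁ = 1.48 + 2(4.75)(0.811)² = 7.728 kg·m²; I₂ = 1.48 + 2(4.75)(1.58)² = 25.20 kg·m².
ω₂ = I₁ω₁ / I₂ = (7.728)(374 rpm) / (25.20) = 114.7 rpm.

ω₂ ≈ 115 rpm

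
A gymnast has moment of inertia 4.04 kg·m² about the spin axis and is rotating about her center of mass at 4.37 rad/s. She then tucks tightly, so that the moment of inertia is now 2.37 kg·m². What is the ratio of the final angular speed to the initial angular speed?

With no external torque about the axis, L is conserved: I₁ω₁ = I₂ω₂.
ω₂/ω₁ = I₁/I₂ = 4.040 / 2.370 = 1.705.

ω₂/ω₁ ≈ 1.70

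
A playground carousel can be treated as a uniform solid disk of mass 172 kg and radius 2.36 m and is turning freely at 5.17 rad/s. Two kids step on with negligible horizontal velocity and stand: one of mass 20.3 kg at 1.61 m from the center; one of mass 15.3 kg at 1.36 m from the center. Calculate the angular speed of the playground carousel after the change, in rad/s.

ω_f ≈ 4.42 rad/s

The added mass arrives with no angular momentum about the center, and any external torque about the center is negligible, so the system's angular momentum is conserved.
I_p = ½(172)(2.36)² = 479.0 kg·m².
Added inertia Σmr² = (20.3)(1.61)² + (15.3)(1.36)² = 80.92 kg·m²; I_f = 479.0 + 80.92 = 559.9 kg·m².
ω_f = I_p ω_i / I_f = (479.0)(5.17) / 559.9 = 4.423 rad/s.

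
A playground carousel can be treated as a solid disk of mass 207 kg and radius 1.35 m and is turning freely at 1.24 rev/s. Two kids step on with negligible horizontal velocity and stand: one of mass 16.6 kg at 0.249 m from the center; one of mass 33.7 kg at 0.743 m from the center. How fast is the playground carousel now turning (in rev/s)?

No external torque acts about the center; L_before = L_after.
I_p = ½(207)(1.35)² = 188.6 kg·m².
Added inertia Σmr² = (16.6)(0.249)² + (33.7)(0.743)² = 19.63 kg·m²; I_f = 188.6 + 19.63 = 208.3 kg·m².
ω_f = I_p ω_i / I_f = (188.6)(1.24) / 208.3 = 1.123 rev/s.

ω_f ≈ 1.12 rev/s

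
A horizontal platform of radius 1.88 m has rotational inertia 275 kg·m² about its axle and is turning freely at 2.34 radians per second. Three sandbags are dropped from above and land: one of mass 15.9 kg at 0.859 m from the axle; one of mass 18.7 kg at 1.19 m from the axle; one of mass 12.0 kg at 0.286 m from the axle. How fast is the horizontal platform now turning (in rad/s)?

ω_f ≈ 2.05 rad/s

No external torque acts about the axle; L_before = L_after.
Added inertia Σmr² = (15.9)(0.859)² + (18.7)(1.19)² + (12.0)(0.286)² = 39.19 kg·m²; I_f = 275.0 + 39.19 = 314.2 kg·m².
ω_f = I_p ω_i / I_f = (275.0)(2.34) / 314.2 = 2.048 rad/s.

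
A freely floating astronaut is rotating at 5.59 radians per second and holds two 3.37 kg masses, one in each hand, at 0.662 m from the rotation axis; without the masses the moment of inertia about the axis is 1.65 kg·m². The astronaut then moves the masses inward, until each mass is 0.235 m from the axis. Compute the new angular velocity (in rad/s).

ω₂ ≈ 12.7 rad/s

Angular momentum about the spin axis is conserved since the torque about it is zero.
I₁ = 1.65 + 2(3.37)(0.662)² = 4.604 kg·m²; I₂ = 1.65 + 2(3.37)(0.235)² = 2.022 kg·m².
ω₂ = I₁ω₁ / I₂ = (4.604)(5.59 rad/s) / (2.022) = 12.73 rad/s.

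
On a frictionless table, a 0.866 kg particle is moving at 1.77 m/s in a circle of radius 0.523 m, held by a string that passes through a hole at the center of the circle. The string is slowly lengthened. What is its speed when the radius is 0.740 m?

The only horizontal force on the mass is along the cord (radial), so it exerts no torque about the hole and angular momentum m v r is conserved.
v₂ = v₁ r₁ / r₂ = (1.77)(0.523) / (0.740) = 1.251 m/s.

v₂ ≈ 1.25 m/s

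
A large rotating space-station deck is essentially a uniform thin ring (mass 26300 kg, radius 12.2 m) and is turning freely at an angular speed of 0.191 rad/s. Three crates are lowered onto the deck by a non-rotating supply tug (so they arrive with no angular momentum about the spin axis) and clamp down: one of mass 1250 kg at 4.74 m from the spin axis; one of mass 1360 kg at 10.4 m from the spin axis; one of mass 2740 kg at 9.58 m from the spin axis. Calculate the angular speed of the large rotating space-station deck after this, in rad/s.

No external torque acts about the spin axis; L_before = L_after.
I_p = (26300)(12.2)² = 3.914e+06 kg·m².
Added inertia Σmr² = (1250)(4.74)² + (1360)(10.4)² + (2740)(9.58)² = 4.266e+05 kg·m²; I_f = 3.914e+06 + 4.266e+05 = 4.341e+06 kg·m².
ω_f = I_p ω_i / I_f = (3.914e+06)(0.191) / 4.341e+06 = 0.1722 rad/s.

ω_f ≈ 0.172 rad/s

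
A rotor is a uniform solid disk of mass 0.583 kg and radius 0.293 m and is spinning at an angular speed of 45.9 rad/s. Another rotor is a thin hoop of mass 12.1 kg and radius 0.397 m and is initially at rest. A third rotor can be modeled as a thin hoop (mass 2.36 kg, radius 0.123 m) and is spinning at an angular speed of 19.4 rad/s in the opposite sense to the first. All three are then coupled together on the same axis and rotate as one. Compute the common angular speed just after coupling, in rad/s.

No external torque acts about the common axis, so total angular momentum is conserved.
Moments of inertia: I_A = ½(0.583)(0.293)² = 0.02502 kg·m²; I_B = (12.1)(0.397)² = 1.907 kg·m²; I_C = (2.36)(0.123)² = 0.03570 kg·m².
Taking A's sense as positive: L = (0.02502)(45.9) − (0.03570)(19.4) = 0.4560 kg·m²·rad/s.
Combined I = 0.02502 + 1.907 + 0.03570 = 1.968 kg·m².
ω_f = L / I = 0.4560 / 1.968 = 0.2317 rad/s.

|ω_f| ≈ 0.232 rad/s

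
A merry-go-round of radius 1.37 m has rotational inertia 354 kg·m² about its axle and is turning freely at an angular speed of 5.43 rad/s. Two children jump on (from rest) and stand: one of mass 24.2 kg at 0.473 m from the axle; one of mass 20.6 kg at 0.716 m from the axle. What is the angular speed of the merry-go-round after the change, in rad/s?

ω_f ≈ 5.20 rad/s

No external torque acts about the axle; L_before = L_after.
Added inertia Σmr² = (24.2)(0.473)² + (20.6)(0.716)² = 15.97 kg·m²; I_f = 354.0 + 15.97 = 370.0 kg·m².
ω_f = I_p ω_i / I_f = (354.0)(5.43) / 370.0 = 5.196 rad/s.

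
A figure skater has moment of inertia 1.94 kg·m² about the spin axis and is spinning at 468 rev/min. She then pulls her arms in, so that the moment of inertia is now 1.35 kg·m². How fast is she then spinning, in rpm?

ω₂ ≈ 673 rpm

With no external torque about the axis, L is conserved: I₁ω₁ = I₂ω₂.
ω₂ = I₁ω₁ / I₂ = (1.940)(468 rpm) / (1.350) = 672.5 rpm.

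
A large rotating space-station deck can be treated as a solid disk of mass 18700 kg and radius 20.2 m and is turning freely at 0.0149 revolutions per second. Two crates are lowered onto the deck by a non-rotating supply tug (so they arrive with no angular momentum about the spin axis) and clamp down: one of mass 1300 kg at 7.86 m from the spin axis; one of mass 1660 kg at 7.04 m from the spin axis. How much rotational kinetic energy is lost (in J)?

The added mass arrives with no angular momentum about the spin axis, and any external torque about the spin axis is negligible, so the system's angular momentum is conserved.
I_p = ½(18700)(20.2)² = 3.815e+06 kg·m².
Added inertia Σmr² = (1300)(7.86)² + (1660)(7.04)² = 1.626e+05 kg·m²; I_f = 3.815e+06 + 1.626e+05 = 3.978e+06 kg·m².
ω_f = I_p ω_i / I_f = (3.815e+06)(0.0149) / 3.978e+06 = 0.01429 rev/s.
KE_i = ½(3.815e+06)(0.09362 rad/s)² = 16720 J; KE_f = ½(3.978e+06)(0.08979)² = 16040 J.

energy lost ≈ 683 J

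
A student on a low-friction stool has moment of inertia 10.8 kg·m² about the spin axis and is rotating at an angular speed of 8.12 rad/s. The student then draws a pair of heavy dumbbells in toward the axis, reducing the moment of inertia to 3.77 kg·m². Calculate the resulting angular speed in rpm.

With no external torque about the axis, L is conserved: I₁ω₁ = I₂ω₂.
ω₂ = I₁ω₁ / I₂ = (10.80)(8.12 rad/s) / (3.770) = 23.26 rad/s = 222.1 rpm.

ω₂ ≈ 222 rpm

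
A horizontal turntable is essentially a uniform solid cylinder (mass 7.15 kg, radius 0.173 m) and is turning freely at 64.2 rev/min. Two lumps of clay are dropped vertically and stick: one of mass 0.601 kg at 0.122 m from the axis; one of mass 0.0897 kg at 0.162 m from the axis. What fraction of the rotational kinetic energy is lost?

fraction ≈ 0.0955

The added mass arrives with no angular momentum about the axis, and any external torque about the axis is negligible, so the system's angular momentum is conserved.
I_p = ½(7.15)(0.173)² = 0.1070 kg·m².
Added inertia Σmr² = (0.601)(0.122)² + (0.0897)(0.162)² = 0.01130 kg·m²; I_f = 0.1070 + 0.01130 = 0.1183 kg·m².
ω_f = I_p ω_i / I_f = (0.1070)(64.2) / 0.1183 = 58.07 rpm.
KE_i = ½(0.1070)(6.723 rad/s)² = 2.418 J; KE_f = ½(0.1183)(6.081)² = 2.187 J.
Fraction lost = 0.09552.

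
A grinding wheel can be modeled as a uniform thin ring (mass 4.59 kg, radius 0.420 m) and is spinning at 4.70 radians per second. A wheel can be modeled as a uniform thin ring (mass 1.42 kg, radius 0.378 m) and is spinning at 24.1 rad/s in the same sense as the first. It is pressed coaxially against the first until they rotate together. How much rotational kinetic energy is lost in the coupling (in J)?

No external torque acts about the common axis, so total angular momentum is conserved.
Moments of inertia: I_A = (4.59)(0.420)² = 0.8097 kg·m²; I_B = (1.42)(0.378)² = 0.2029 kg·m².
Taking A's sense as positive: L = (0.8097)(4.70) + (0.2029)(24.1) = 8.695 kg·m²·rad/s.
Combined I = 0.8097 + 0.2029 = 1.013 kg·m².
ω_f = L / I = 8.695 / 1.013 = 8.587 rad/s.
KE_i = ½ΣIω² = 67.86 J; KE_f = ½(1.013)(8.587)² = 37.33 J.

ΔKE lost ≈ 30.5 J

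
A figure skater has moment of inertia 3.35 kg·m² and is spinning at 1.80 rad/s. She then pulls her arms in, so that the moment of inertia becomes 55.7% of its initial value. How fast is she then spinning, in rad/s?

Angular momentum about the spin axis is conserved since the torque about it is zero.
I₂ = 0.557 × 3.35 = 1.866 kg·m².
ω₂ = I₁ω₁ / I₂ = (3.350)(1.80 rad/s) / (1.866) = 3.232 rad/s.

ω₂ ≈ 3.23 rad/s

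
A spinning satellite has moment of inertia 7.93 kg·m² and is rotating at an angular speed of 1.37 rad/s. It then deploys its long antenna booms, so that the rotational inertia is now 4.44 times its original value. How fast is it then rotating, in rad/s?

Angular momentum about the spin axis is conserved since the torque about it is zero.
I₂ = 4.44 × 7.93 = 35.21 kg·m².
ω₂ = I₁ω₁ / I₂ = (7.930)(1.37 rad/s) / (35.21) = 0.3086 rad/s.

ω₂ ≈ 0.309 rad/s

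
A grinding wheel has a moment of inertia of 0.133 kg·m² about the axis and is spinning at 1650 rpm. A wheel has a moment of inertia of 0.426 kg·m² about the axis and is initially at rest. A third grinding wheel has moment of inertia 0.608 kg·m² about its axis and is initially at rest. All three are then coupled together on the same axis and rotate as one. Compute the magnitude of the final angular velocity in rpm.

The coupling torques are internal; angular momentum about the shared axis is conserved.
Taking A's sense as positive: L = (0.1330)(1650) = 219.5 kg·m²·rpm.
Combined I = 0.1330 + 0.4260 + 0.6080 = 1.167 kg·m².
ω_f = L / I = 219.5 / 1.167 = 188.0 rpm.

|ω_f| ≈ 188 rpm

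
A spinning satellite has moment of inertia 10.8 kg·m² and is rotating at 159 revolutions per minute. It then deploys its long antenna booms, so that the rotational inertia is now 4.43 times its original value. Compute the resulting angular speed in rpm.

ω₂ ≈ 35.9 rpm

No external torque acts about the spin axis, so angular momentum is conserved.
I₂ = 4.43 × 10.8 = 47.84 kg·m².
ω₂ = I₁ω₁ / I₂ = (10.80)(159 rpm) / (47.84) = 35.89 rpm.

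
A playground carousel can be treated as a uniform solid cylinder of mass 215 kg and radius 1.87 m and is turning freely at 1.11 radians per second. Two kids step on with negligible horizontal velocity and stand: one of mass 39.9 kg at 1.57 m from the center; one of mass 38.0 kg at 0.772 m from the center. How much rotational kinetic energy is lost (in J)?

energy lost ≈ 56.4 J

No external torque acts about the center; L_before = L_after.
I_p = ½(215)(1.87)² = 375.9 kg·m².
Added inertia Σmr² = (39.9)(1.57)² + (38.0)(0.772)² = 121.0 kg·m²; I_f = 375.9 + 121.0 = 496.9 kg·m².
ω_f = I_p ω_i / I_f = (375.9)(1.11) / 496.9 = 0.8397 rad/s.
KE_i = ½(375.9)(1.110 rad/s)² = 231.6 J; KE_f = ½(496.9)(0.8397)² = 175.2 J.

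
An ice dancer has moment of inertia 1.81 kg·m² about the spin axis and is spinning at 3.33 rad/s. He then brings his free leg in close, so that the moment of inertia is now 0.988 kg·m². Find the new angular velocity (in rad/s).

ω₂ ≈ 6.10 rad/s

With no external torque about the axis, L is conserved: I₁ω₁ = I₂ω₂.
ω₂ = I₁ω₁ / I₂ = (1.810)(3.33 rad/s) / (0.9880) = 6.101 rad/s.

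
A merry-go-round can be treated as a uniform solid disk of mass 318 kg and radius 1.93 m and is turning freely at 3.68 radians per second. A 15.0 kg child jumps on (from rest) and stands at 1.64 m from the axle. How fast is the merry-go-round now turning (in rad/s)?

ω_f ≈ 3.45 rad/s

No external torque acts about the axle; L_before = L_after.
I_p = ½(318)(1.93)² = 592.3 kg·m².
Added inertia Σmr² = (15.0)(1.64)² = 40.34 kg·m²; I_f = 592.3 + 40.34 = 632.6 kg·m².
ω_f = I_p ω_i / I_f = (592.3)(3.68) / 632.6 = 3.445 rad/s.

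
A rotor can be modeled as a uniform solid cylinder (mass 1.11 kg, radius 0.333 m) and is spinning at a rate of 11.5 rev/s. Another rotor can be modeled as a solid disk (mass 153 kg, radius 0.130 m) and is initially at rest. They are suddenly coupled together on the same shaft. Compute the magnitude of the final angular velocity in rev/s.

No external torque acts about the common axis, so total angular momentum is conserved.
Moments of inertia: I_A = ½(1.11)(0.333)² = 0.06154 kg·m²; I_B = ½(153)(0.130)² = 1.293 kg·m².
Taking A's sense as positive: L = (0.06154)(11.5) = 0.7077 kg·m²·rev/s.
Combined I = 0.06154 + 1.293 = 1.354 kg·m².
ω_f = L / I = 0.7077 / 1.354 = 0.5226 rev/s.

|ω_f| ≈ 0.523 rev/s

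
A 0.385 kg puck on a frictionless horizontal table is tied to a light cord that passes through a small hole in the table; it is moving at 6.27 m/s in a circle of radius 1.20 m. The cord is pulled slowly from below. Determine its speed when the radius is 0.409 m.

Central (radial) force ⇒ zero torque about the center ⇒ m v r is constant.
v₂ = v₁ r₁ / r₂ = (6.27)(1.20) / (0.409) = 18.40 m/s.

v₂ ≈ 18.4 m/s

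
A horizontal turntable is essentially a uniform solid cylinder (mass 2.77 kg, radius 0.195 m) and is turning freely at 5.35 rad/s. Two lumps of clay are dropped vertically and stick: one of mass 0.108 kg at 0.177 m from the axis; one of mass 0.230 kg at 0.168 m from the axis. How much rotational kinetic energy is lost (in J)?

energy lost ≈ 0.119 J

No external torque acts about the axis; L_before = L_after.
I_p = ½(2.77)(0.195)² = 0.05266 kg·m².
Added inertia Σmr² = (0.108)(0.177)² + (0.230)(0.168)² = 0.009875 kg·m²; I_f = 0.05266 + 0.009875 = 0.06254 kg·m².
ω_f = I_p ω_i / I_f = (0.05266)(5.35) / 0.06254 = 4.505 rad/s.
KE_i = ½(0.05266)(5.350 rad/s)² = 0.7537 J; KE_f = ½(0.06254)(4.505)² = 0.6347 J.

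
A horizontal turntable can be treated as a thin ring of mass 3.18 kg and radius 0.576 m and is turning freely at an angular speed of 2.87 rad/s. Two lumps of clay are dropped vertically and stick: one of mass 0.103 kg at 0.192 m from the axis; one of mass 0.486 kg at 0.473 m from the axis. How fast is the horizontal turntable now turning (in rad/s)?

ω_f ≈ 2.59 rad/s

The added mass arrives with no angular momentum about the axis, and any external torque about the axis is negligible, so the system's angular momentum is conserved.
I_p = (3.18)(0.576)² = 1.055 kg·m².
Added inertia Σmr² = (0.103)(0.192)² + (0.486)(0.473)² = 0.1125 kg·m²; I_f = 1.055 + 0.1125 = 1.168 kg·m².
ω_f = I_p ω_i / I_f = (1.055)(2.87) / 1.168 = 2.593 rad/s.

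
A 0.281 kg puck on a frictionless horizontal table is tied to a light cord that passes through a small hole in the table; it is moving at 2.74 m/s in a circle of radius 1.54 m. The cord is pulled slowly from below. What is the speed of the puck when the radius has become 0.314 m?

Central (radial) force ⇒ zero torque about the center ⇒ m v r is constant.
v₂ = v₁ r₁ / r₂ = (2.74)(1.54) / (0.314) = 13.44 m/s.

v₂ ≈ 13.4 m/s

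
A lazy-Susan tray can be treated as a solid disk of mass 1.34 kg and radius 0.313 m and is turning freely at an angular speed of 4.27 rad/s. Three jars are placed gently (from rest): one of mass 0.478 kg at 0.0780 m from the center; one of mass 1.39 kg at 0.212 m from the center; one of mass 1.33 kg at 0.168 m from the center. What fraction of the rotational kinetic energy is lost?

The added mass arrives with no angular momentum about the center, and any external torque about the center is negligible, so the system's angular momentum is conserved.
I_p = ½(1.34)(0.313)² = 0.06564 kg·m².
Added inertia Σmr² = (0.478)(0.0780)² + (1.39)(0.212)² + (1.33)(0.168)² = 0.1029 kg·m²; I_f = 0.06564 + 0.1029 = 0.1686 kg·m².
ω_f = I_p ω_i / I_f = (0.06564)(4.27) / 0.1686 = 1.663 rad/s.
KE_i = ½(0.06564)(4.270 rad/s)² = 0.5984 J; KE_f = ½(0.1686)(1.663)² = 0.2330 J.
Fraction lost = 0.6106.

fraction ≈ 0.611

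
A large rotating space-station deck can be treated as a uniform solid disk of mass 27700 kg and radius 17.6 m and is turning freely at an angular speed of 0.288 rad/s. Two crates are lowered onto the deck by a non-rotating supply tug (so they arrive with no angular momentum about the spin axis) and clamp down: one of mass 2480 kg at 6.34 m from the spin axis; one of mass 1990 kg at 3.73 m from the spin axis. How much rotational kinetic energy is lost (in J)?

energy lost ≈ 5130 J

No external torque acts about the spin axis; L_before = L_after.
I_p = ½(27700)(17.6)² = 4.290e+06 kg·m².
Added inertia Σmr² = (2480)(6.34)² + (1990)(3.73)² = 1.274e+05 kg·m²; I_f = 4.290e+06 + 1.274e+05 = 4.418e+06 kg·m².
ω_f = I_p ω_i / I_f = (4.290e+06)(0.288) / 4.418e+06 = 0.2797 rad/s.
KE_i = ½(4.290e+06)(0.2880 rad/s)² = 1.779e+05 J; KE_f = ½(4.418e+06)(0.2797)² = 1.728e+05 J.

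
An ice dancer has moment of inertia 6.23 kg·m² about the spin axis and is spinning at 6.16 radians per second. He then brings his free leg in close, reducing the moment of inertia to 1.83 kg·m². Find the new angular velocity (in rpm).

ω₂ ≈ 200 rpm

With no external torque about the axis, L is conserved: I₁ω₁ = I₂ω₂.
ω₂ = I₁ω₁ / I₂ = (6.230)(6.16 rad/s) / (1.830) = 20.97 rad/s = 200.3 rpm.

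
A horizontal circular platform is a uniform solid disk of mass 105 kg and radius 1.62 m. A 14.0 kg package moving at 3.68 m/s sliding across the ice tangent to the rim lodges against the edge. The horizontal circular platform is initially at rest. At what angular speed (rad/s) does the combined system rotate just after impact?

|ω_f| ≈ 0.478 rad/s

The axle reaction passes through the central axle and exerts no torque about it; angular momentum about the central axle is conserved through the impact.
I_p = ½(105)(1.62)² = 137.8 kg·m². Taking the sense of the package's angular momentum as positive, L_{package} = m v R = (14.0)(3.68)(1.62) = 83.46 kg·m²/s.
L_i = 0 + 83.46 = 83.46 kg·m²/s.
After sticking, I_f = I_p + m R² = 137.8 + (14.0)(1.62)² = 174.5 kg·m².
ω_f = L_i / I_f = 83.46 / 174.5 = 0.4782 rad/s.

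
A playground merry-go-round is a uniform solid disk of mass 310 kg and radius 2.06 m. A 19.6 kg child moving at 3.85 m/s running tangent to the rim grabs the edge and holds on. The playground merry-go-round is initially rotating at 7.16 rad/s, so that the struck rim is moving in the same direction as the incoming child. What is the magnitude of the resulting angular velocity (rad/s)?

|ω_f| ≈ 6.57 rad/s

About the axle the impulsive forces during the collision are internal, so angular momentum about that axis is conserved.
I_p = ½(310)(2.06)² = 657.8 kg·m². Taking the sense of the child's angular momentum as positive, L_{child} = m v R = (19.6)(3.85)(2.06) = 155.4 kg·m²/s.
L_i = +I_p ω_p + m v R = +(657.8)(7.16) + 155.4 = 4865 kg·m²/s.
After sticking, I_f = I_p + m R² = 657.8 + (19.6)(2.06)² = 740.9 kg·m².
ω_f = L_i / I_f = 4865 / 740.9 = 6.566 rad/s.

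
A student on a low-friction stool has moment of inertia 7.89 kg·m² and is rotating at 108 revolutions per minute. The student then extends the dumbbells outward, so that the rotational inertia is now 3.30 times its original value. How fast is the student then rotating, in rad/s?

ω₂ ≈ 3.43 rad/s

No external torque acts about the spin axis, so angular momentum is conserved.
I₂ = 3.30 × 7.89 = 26.04 kg·m².
ω₂ = I₁ω₁ / I₂ = (7.890)(108 rpm) / (26.04) = 32.73 rpm = 3.427 rad/s.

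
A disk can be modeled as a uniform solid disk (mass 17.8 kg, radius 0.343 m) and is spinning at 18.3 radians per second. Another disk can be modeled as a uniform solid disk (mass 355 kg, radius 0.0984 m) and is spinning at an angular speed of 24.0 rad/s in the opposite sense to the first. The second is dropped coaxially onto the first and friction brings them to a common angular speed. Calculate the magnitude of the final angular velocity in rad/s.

No external torque acts about the common axis, so total angular momentum is conserved.
Moments of inertia: I_A = ½(17.8)(0.343)² = 1.047 kg·m²; I_B = ½(355)(0.0984)² = 1.719 kg·m².
Taking A's sense as positive: L = (1.047)(18.3) − (1.719)(24.0) = -22.09 kg·m²·rad/s.
Combined I = 1.047 + 1.719 = 2.766 kg·m².
ω_f = L / I = -22.09 / 2.766 = -7.986 rad/s.

|ω_f| ≈ 7.99 rad/s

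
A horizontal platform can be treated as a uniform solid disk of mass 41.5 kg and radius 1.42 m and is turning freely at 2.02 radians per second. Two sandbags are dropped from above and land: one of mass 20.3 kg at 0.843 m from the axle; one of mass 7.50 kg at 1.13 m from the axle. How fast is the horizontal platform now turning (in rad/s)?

No external torque acts about the axle; L_before = L_after.
I_p = ½(41.5)(1.42)² = 41.84 kg·m².
Added inertia Σmr² = (20.3)(0.843)² + (7.50)(1.13)² = 24.00 kg·m²; I_f = 41.84 + 24.00 = 65.84 kg·m².
ω_f = I_p ω_i / I_f = (41.84)(2.02) / 65.84 = 1.284 rad/s.

ω_f ≈ 1.28 rad/s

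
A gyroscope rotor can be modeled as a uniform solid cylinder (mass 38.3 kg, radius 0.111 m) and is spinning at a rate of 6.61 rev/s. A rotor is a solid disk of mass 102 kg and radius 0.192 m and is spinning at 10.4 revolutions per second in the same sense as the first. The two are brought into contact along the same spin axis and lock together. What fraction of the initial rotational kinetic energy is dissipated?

fraction ≈ 0.0141

No external torque acts about the common axis, so total angular momentum is conserved.
Moments of inertia: I_A = ½(38.3)(0.111)² = 0.2359 kg·m²; I_B = ½(102)(0.192)² = 1.880 kg·m².
Taking A's sense as positive: L = (0.2359)(6.61) + (1.880)(10.4) = 21.11 kg·m²·rev/s.
Combined I = 0.2359 + 1.880 = 2.116 kg·m².
ω_f = L / I = 21.11 / 2.116 = 9.977 rev/s.
KE_i = ½ΣIω² = 4217 J; KE_f = ½(2.116)(62.69)² = 4158 J.
Fraction dissipated = (KE_i − KE_f)/KE_i = 0.01409.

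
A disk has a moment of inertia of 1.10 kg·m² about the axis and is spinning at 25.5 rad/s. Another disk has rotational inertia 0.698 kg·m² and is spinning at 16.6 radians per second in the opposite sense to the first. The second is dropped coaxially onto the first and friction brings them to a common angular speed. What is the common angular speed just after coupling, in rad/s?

No external torque acts about the common axis, so total angular momentum is conserved.
Taking A's sense as positive: L = (1.100)(25.5) − (0.6980)(16.6) = 16.46 kg·m²·rad/s.
Combined I = 1.100 + 0.6980 = 1.798 kg·m².
ω_f = L / I = 16.46 / 1.798 = 9.156 rad/s.

|ω_f| ≈ 9.16 rad/s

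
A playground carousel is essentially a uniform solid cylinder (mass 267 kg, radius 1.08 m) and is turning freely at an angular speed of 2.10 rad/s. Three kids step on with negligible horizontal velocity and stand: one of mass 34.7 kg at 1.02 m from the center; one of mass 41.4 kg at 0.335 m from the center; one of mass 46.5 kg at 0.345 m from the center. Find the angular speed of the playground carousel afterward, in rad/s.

The added mass arrives with no angular momentum about the center, and any external torque about the center is negligible, so the system's angular momentum is conserved.
I_p = ½(267)(1.08)² = 155.7 kg·m².
Added inertia Σmr² = (34.7)(1.02)² + (41.4)(0.335)² + (46.5)(0.345)² = 46.28 kg·m²; I_f = 155.7 + 46.28 = 202.0 kg·m².
ω_f = I_p ω_i / I_f = (155.7)(2.10) / 202.0 = 1.619 rad/s.

ω_f ≈ 1.62 rad/s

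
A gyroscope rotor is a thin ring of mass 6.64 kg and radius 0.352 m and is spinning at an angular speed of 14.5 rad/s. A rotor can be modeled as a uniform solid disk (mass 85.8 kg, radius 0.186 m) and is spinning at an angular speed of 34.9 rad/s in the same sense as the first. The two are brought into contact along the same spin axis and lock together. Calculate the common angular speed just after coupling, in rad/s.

The coupling torques are internal; angular momentum about the shared axis is conserved.
Moments of inertia: I_A = (6.64)(0.352)² = 0.8227 kg·m²; I_B = ½(85.8)(0.186)² = 1.484 kg·m².
Taking A's sense as positive: L = (0.8227)(14.5) + (1.484)(34.9) = 63.73 kg·m²·rad/s.
Combined I = 0.8227 + 1.484 = 2.307 kg·m².
ω_f = L / I = 63.73 / 2.307 = 27.62 rad/s.

|ω_f| ≈ 27.6 rad/s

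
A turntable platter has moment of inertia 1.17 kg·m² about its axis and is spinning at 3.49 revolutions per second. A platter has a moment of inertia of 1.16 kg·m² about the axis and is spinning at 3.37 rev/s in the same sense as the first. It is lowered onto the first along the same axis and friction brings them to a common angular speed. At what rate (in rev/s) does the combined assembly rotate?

The coupling torques are internal; angular momentum about the shared axis is conserved.
Taking A's sense as positive: L = (1.170)(3.49) + (1.160)(3.37) = 7.992 kg·m²·rev/s.
Combined I = 1.170 + 1.160 = 2.330 kg·m².
ω_f = L / I = 7.992 / 2.330 = 3.430 rev/s.

|ω_f| ≈ 3.43 rev/s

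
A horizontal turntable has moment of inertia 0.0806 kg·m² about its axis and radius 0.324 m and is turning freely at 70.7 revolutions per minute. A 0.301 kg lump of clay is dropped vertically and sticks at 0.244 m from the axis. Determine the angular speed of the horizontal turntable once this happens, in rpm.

No external torque acts about the axis; L_before = L_after.
Added inertia Σmr² = (0.301)(0.244)² = 0.01792 kg·m²; I_f = 0.08060 + 0.01792 = 0.09852 kg·m².
ω_f = I_p ω_i / I_f = (0.08060)(70.7) / 0.09852 = 57.84 rpm.

ω_f ≈ 57.8 rpm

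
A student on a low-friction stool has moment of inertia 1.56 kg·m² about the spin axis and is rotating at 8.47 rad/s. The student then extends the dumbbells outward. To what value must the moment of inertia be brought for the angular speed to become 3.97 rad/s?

With no external torque about the axis, L is conserved: I₁ω₁ = I₂ω₂.
I₂ = I₁ω₁ / ω₂ = (1.56)(8.47) / (3.97) = 3.328 kg·m².

I₂ ≈ 3.33 kg·m²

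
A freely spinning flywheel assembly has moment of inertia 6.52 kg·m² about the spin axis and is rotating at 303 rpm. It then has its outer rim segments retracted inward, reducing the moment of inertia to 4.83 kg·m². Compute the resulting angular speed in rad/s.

With no external torque about the axis, L is conserved: I₁ω₁ = I₂ω₂.
ω₂ = I₁ω₁ / I₂ = (6.520)(303 rpm) / (4.830) = 409.0 rpm = 42.83 rad/s.

ω₂ ≈ 42.8 rad/s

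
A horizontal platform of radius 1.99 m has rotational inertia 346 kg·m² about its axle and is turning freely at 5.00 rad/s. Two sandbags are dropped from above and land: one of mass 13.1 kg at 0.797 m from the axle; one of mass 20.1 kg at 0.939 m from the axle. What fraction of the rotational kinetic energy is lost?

No external torque acts about the axle; L_before = L_after.
Added inertia Σmr² = (13.1)(0.797)² + (20.1)(0.939)² = 26.04 kg·m²; I_f = 346.0 + 26.04 = 372.0 kg·m².
ω_f = I_p ω_i / I_f = (346.0)(5.00) / 372.0 = 4.650 rad/s.
KE_i = ½(346.0)(5.000 rad/s)² = 4325 J; KE_f = ½(372.0)(4.650)² = 4022 J.
Fraction lost = 0.07000.

fraction ≈ 0.0700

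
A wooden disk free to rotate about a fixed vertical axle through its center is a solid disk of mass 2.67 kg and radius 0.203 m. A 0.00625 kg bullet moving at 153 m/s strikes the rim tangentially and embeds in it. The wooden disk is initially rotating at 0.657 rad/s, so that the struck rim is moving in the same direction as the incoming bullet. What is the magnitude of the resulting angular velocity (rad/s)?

About the axle the impulsive forces during the collision are internal, so angular momentum about that axis is conserved.
I_p = ½(2.67)(0.203)² = 0.05501 kg·m². Taking the sense of the bullet's angular momentum as positive, L_{bullet} = m v R = (0.00625)(153)(0.203) = 0.1941 kg·m²/s.
L_i = +I_p ω_p + m v R = +(0.05501)(0.657) + 0.1941 = 0.2303 kg·m²/s.
After sticking, I_f = I_p + m R² = 0.05501 + (0.00625)(0.203)² = 0.05527 kg·m².
ω_f = L_i / I_f = 0.2303 / 0.05527 = 4.166 rad/s.

|ω_f| ≈ 4.17 rad/s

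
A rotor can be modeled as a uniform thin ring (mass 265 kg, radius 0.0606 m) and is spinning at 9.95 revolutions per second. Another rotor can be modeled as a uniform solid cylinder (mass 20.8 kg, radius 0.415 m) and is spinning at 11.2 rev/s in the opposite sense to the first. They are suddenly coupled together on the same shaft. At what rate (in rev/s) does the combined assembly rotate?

The coupling torques are internal; angular momentum about the shared axis is conserved.
Moments of inertia: I_A = (265)(0.0606)² = 0.9732 kg·m²; I_B = ½(20.8)(0.415)² = 1.791 kg·m².
Taking A's sense as positive: L = (0.9732)(9.95) − (1.791)(11.2) = -10.38 kg·m²·rev/s.
Combined I = 0.9732 + 1.791 = 2.764 kg·m².
ω_f = L / I = -10.38 / 2.764 = -3.754 rev/s.

|ω_f| ≈ 3.75 rev/s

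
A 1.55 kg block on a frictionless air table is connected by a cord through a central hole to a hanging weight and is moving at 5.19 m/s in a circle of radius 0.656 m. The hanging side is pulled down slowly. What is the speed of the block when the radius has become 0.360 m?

v₂ ≈ 9.46 m/s

Central (radial) force ⇒ zero torque about the center ⇒ m v r is constant.
v₂ = v₁ r₁ / r₂ = (5.19)(0.656) / (0.360) = 9.457 m/s.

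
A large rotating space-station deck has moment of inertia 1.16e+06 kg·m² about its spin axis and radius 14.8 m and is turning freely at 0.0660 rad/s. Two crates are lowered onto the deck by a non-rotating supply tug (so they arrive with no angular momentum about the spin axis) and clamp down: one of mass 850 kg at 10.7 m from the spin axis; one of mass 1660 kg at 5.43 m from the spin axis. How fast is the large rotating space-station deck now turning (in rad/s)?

ω_f ≈ 0.0586 rad/s

The added mass arrives with no angular momentum about the spin axis, and any external torque about the spin axis is negligible, so the system's angular momentum is conserved.
Added inertia Σmr² = (850)(10.7)² + (1660)(5.43)² = 1.463e+05 kg·m²; I_f = 1.160e+06 + 1.463e+05 = 1.306e+06 kg·m².
ω_f = I_p ω_i / I_f = (1.160e+06)(0.0660) / 1.306e+06 = 0.05861 rad/s.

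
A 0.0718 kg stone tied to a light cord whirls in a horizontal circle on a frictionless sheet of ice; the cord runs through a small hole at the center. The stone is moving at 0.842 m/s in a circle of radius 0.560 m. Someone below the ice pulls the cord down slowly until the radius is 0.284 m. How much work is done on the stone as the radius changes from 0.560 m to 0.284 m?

W ≈ 0.0735 J

Central (radial) force ⇒ zero torque about the center ⇒ m v r is constant.
v₂ = v₁ r₁ / r₂ = (0.842)(0.560) / (0.284) = 1.660 m/s.
W = ΔKE = ½m(v₂² − v₁²) = 0.07351 J.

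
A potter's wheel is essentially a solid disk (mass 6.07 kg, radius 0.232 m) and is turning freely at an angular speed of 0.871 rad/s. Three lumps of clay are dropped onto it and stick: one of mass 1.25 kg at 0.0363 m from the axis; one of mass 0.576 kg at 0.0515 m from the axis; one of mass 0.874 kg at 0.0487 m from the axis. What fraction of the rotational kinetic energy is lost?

The added mass arrives with no angular momentum about the axis, and any external torque about the axis is negligible, so the system's angular momentum is conserved.
I_p = ½(6.07)(0.232)² = 0.1634 kg·m².
Added inertia Σmr² = (1.25)(0.0363)² + (0.576)(0.0515)² + (0.874)(0.0487)² = 0.005248 kg·m²; I_f = 0.1634 + 0.005248 = 0.1686 kg·m².
ω_f = I_p ω_i / I_f = (0.1634)(0.871) / 0.1686 = 0.8439 rad/s.
KE_i = ½(0.1634)(0.8710 rad/s)² = 0.06196 J; KE_f = ½(0.1686)(0.8439)² = 0.06004 J.
Fraction lost = 0.03112.

fraction ≈ 0.0311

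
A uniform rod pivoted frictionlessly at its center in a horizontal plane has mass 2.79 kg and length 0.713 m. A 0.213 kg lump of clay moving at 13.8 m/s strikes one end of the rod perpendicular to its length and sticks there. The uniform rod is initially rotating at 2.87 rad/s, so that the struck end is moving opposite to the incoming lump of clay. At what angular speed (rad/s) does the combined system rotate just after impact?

About the pivot the impulsive forces during the collision are internal, so angular momentum about that axis is conserved.
I_p = (1/12)(2.79)(0.713)² = 0.1182 kg·m². Taking the sense of the lump of clay's angular momentum as positive, L_{lump} = m v R = (0.213)(13.8)(0.713/2) = 1.048 kg·m²/s.
L_i = −I_p ω_p + m v R = −(0.1182)(2.87) + 1.048 = 0.7087 kg·m²/s.
After sticking, I_f = I_p + m R² = 0.1182 + (0.213)(0.713/2)² = 0.1453 kg·m².
ω_f = L_i / I_f = 0.7087 / 0.1453 = 4.878 rad/s.

|ω_f| ≈ 4.88 rad/s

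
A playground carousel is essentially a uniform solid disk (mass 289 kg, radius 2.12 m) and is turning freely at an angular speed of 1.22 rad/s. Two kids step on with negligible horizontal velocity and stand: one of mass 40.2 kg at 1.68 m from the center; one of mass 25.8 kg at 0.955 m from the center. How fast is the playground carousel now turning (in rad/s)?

The added mass arrives with no angular momentum about the center, and any external torque about the center is negligible, so the system's angular momentum is conserved.
I_p = ½(289)(2.12)² = 649.4 kg·m².
Added inertia Σmr² = (40.2)(1.68)² + (25.8)(0.955)² = 137.0 kg·m²; I_f = 649.4 + 137.0 = 786.4 kg·m².
ω_f = I_p ω_i / I_f = (649.4)(1.22) / 786.4 = 1.007 rad/s.

ω_f ≈ 1.01 rad/s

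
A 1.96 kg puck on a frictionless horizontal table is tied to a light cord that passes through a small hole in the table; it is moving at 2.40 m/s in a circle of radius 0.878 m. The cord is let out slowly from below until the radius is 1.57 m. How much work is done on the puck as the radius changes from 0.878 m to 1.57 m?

Central (radial) force ⇒ zero torque about the center ⇒ m v r is constant.
v₂ = v₁ r₁ / r₂ = (2.40)(0.878) / (1.57) = 1.342 m/s.
W = ΔKE = ½m(v₂² − v₁²) = -3.879 J.

W ≈ -3.88 J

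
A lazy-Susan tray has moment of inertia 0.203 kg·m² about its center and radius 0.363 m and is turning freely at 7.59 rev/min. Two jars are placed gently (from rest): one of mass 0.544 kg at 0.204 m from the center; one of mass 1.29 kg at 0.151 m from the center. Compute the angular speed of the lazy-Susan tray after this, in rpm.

The added mass arrives with no angular momentum about the center, and any external torque about the center is negligible, so the system's angular momentum is conserved.
Added inertia Σmr² = (0.544)(0.204)² + (1.29)(0.151)² = 0.05205 kg·m²; I_f = 0.2030 + 0.05205 = 0.2551 kg·m².
ω_f = I_p ω_i / I_f = (0.2030)(7.59) / 0.2551 = 6.041 rpm.

ω_f ≈ 6.04 rpm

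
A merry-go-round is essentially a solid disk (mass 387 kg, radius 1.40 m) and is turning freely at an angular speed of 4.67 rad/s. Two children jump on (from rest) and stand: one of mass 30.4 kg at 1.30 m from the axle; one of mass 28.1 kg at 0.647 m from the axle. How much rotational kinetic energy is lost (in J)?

energy lost ≈ 590 J

No external torque acts about the axle; L_before = L_after.
I_p = ½(387)(1.40)² = 379.3 kg·m².
Added inertia Σmr² = (30.4)(1.30)² + (28.1)(0.647)² = 63.14 kg·m²; I_f = 379.3 + 63.14 = 442.4 kg·m².
ω_f = I_p ω_i / I_f = (379.3)(4.67) / 442.4 = 4.004 rad/s.
KE_i = ½(379.3)(4.670 rad/s)² = 4136 J; KE_f = ½(442.4)(4.004)² = 3545 J.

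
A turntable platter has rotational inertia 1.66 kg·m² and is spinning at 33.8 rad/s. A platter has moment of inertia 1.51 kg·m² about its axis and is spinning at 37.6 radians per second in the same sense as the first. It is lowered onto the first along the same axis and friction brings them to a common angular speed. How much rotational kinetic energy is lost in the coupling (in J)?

ΔKE lost ≈ 5.71 J

No external torque acts about the common axis, so total angular momentum is conserved.
Taking A's sense as positive: L = (1.660)(33.8) + (1.510)(37.6) = 112.9 kg·m²·rad/s.
Combined I = 1.660 + 1.510 = 3.170 kg·m².
ω_f = L / I = 112.9 / 3.170 = 35.61 rad/s.
KE_i = ½ΣIω² = 2016 J; KE_f = ½(3.170)(35.61)² = 2010 J.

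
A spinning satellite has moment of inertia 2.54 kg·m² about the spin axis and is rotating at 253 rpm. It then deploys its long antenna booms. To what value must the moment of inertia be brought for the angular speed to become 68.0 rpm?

Angular momentum about the spin axis is conserved since the torque about it is zero.
I₂ = I₁ω₁ / ω₂ = (2.54)(253) / (68.0) = 9.450 kg·m².

I₂ ≈ 9.45 kg·m²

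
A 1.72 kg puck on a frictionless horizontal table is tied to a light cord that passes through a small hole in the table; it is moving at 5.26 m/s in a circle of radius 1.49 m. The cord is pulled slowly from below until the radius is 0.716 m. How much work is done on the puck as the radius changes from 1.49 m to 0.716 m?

Central (radial) force ⇒ zero torque about the center ⇒ m v r is constant.
v₂ = v₁ r₁ / r₂ = (5.26)(1.49) / (0.716) = 10.95 m/s.
W = ΔKE = ½m(v₂² − v₁²) = 79.25 J.

W ≈ 79.2 J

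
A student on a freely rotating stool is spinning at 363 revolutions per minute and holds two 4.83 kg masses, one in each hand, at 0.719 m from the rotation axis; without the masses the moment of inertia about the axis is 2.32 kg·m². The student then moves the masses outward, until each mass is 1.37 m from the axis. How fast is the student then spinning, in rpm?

Angular momentum about the spin axis is conserved since the torque about it is zero.
I₁ = 2.32 + 2(4.83)(0.719)² = 7.314 kg·m²; I₂ = 2.32 + 2(4.83)(1.37)² = 20.45 kg·m².
ω₂ = I₁ω₁ / I₂ = (7.314)(363 rpm) / (20.45) = 129.8 rpm.

ω₂ ≈ 130 rpm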